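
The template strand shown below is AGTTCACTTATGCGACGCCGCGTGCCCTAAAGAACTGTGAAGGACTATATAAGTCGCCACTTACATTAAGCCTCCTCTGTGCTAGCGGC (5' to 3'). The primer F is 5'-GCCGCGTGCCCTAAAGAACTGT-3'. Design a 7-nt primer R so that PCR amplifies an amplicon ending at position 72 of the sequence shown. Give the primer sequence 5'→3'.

The forward primer binds at positions 17–38; the product's 3' end on the top strand is position 72.
The reverse primer anneals to the top strand over positions 66–72, i.e. to TTAAGCC.
Its sequence written 5'→3' is the reverse complement: GGCTTAA.

5'-GGCTTAA-3'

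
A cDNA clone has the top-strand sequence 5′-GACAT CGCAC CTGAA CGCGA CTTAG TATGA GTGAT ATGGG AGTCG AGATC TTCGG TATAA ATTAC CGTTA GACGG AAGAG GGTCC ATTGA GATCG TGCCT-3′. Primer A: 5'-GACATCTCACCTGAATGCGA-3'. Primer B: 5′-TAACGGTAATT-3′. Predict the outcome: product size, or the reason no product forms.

Primer A (GACATCTCACCTGAATGCGA) does not match the top strand, and its reverse complement TCGCATTCAGGTGAGATGTC does not match either.
With no annealing site for primer A, no amplification occurs.

No product — primer A has no binding site in the template.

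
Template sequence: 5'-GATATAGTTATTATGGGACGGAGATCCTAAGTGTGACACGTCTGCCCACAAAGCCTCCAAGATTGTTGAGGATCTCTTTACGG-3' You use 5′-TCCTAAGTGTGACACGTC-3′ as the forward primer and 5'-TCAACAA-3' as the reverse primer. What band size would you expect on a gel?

Forward primer TCCTAAGTGTGACACGTC is found on the top strand at positions 25–42.
Reverse complement of the reverse primer: TTGTTGA. This occurs on the top strand at positions 63–69.
Product length = (reverse-primer end) − (forward-primer start) + 1 = 69 − 25 + 1 = 45 bp.

45 bp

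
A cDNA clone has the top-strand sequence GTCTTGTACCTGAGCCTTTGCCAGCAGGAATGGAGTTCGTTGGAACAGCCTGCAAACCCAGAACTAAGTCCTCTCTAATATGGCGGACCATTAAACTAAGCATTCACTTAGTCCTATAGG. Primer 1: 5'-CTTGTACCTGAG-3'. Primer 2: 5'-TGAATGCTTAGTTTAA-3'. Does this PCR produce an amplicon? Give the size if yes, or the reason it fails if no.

Yes — a 104 bp product.

Primer 1 (CTTGTACCTGAG) matches the top strand at positions 3–14; it acts as a forward primer.
Primer 2's reverse complement is TTAAACTAAGCATTCA, matching the top strand at positions 91–106; it acts as a reverse primer.
The 3' ends face each other across positions 3–106, giving a 104 bp product.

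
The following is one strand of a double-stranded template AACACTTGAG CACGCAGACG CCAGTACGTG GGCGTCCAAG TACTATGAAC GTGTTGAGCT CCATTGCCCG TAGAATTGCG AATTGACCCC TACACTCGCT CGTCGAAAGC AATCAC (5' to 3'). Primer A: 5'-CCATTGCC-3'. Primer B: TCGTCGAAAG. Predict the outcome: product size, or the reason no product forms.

Primer A (CCATTGCC) matches the top strand at positions 61–68 (3' end points downstream).
Primer B (TCGTCGAAAG) also matches the top strand directly, at positions 100–109 — its reverse complement CTTTCGACGA is not present.
Both primers anneal to the bottom strand with 3' ends pointing the same way, so neither can prime synthesis back toward the other.

No product — both primers anneal to the same strand and extend in the same direction.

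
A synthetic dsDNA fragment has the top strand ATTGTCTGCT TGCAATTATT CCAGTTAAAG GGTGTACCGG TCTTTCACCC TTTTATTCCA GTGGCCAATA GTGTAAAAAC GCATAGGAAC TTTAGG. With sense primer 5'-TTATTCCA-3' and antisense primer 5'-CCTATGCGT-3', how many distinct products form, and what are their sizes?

The forward primer TTATTCCA matches the top strand at positions 16–23, 53–60.
The reverse primer's reverse complement is ACGCATAGG, matching at positions 79–87.
Each forward site pairs with the reverse site to give a product ending at position 87: sizes 72, 35 bp.

Two products: 72 bp, 35 bp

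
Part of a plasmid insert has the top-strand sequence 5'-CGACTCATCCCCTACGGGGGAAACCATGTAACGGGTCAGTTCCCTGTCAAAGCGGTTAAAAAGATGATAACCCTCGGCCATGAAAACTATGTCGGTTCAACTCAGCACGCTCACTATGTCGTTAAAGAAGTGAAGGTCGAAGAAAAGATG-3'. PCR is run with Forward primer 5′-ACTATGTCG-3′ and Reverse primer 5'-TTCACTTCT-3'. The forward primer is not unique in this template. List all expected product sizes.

The forward primer ACTATGTCG matches the top strand at positions 86–94, 113–121.
The reverse primer's reverse complement is AGAAGTGAA, matching at positions 126–134.
Each forward site pairs with the reverse site to give a product ending at position 134: sizes 49, 22 bp.

49 bp, 22 bp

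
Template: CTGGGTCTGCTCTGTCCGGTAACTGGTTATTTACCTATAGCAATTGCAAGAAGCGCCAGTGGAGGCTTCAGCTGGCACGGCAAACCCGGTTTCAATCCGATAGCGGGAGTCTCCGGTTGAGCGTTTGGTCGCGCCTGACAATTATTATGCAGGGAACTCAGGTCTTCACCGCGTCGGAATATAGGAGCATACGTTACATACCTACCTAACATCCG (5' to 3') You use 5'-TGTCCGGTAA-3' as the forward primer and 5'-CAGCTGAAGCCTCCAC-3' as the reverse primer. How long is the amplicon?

The forward primer matches the template at positions 13–22.
Reverse complement of the reverse primer: GTGGAGGCTTCAGCTG. This occurs on the top strand at positions 59–74.
Product length = (reverse-primer end) − (forward-primer start) + 1 = 74 − 13 + 1 = 62 bp.

62 bp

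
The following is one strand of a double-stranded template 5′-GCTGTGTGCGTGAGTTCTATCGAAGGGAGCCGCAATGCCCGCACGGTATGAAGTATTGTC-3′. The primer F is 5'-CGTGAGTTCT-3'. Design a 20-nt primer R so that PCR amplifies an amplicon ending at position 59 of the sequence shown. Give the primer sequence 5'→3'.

5'-ACAATACTTCATACCGTGCG-3'

The forward primer binds at positions 9–18; the product's 3' end on the top strand is position 59.
The reverse primer anneals to the top strand over positions 40–59, i.e. to CGCACGGTATGAAGTATTGT.
Its sequence written 5'→3' is the reverse complement: ACAATACTTCATACCGTGCG.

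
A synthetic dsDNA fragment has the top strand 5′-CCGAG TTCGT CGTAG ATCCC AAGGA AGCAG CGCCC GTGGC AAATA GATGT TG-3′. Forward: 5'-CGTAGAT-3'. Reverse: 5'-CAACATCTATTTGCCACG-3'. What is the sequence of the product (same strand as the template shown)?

Scanning the template, CGTAGAT occurs at positions 11–17; this primer anneals to the bottom strand there with its 3' end pointing downstream.
Taking the reverse complement of CAACATCTATTTGCCACG gives CGTGGCAAATAGATGTTG, found at positions 35–52 on the template; the primer anneals here to the top strand with its 3' end pointing upstream.
The product is the template from position 11 through 52 (42 bp).

5'-CGTAGATCCCAAGGAAGCAGCGCCCGTGGCAAATAGATGTTG-3'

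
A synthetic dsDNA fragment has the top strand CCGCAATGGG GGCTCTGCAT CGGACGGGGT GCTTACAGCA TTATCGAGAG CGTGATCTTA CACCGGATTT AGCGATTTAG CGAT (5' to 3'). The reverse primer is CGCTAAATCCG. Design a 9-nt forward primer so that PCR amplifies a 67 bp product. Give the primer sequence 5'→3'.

The reverse primer's reverse complement CGGATTTAGCG matches the template at positions 64–74, so the product ends at position 74.
A 67 bp product then starts at position 74 − 67 + 1 = 8.
The forward primer is identical to the top strand there: GGGGGCTCT.

5'-GGGGGCTCT-3'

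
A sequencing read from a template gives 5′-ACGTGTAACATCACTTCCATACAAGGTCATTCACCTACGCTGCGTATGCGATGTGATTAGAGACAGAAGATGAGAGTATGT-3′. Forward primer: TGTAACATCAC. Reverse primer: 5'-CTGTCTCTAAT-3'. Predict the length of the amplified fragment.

63 bp

The forward primer matches the template at positions 4–14.
Taking the reverse complement of CTGTCTCTAAT gives ATTAGAGACAG, found at positions 56–66 on the template; the primer anneals here to the top strand with its 3' end pointing upstream.
The product runs from position 4 to position 66, so its length is 66 − 4 + 1 = 63 bp.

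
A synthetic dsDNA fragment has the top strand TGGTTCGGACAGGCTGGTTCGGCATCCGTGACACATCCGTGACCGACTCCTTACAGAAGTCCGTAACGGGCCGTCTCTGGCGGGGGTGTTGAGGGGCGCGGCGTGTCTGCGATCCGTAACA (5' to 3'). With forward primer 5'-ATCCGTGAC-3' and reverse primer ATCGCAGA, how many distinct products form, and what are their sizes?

The forward primer ATCCGTGAC matches the top strand at positions 24–32, 35–43.
The reverse primer's reverse complement is TCTGCGAT, matching at positions 106–113.
Each forward site pairs with the reverse site to give a product ending at position 113: sizes 90, 79 bp.

Two products: 90 bp, 79 bp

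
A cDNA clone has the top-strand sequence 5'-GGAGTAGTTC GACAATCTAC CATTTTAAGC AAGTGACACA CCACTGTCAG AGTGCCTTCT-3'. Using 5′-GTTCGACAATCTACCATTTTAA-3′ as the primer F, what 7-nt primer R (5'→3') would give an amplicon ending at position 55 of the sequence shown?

5'-GCACTCT-3'

The forward primer binds at positions 7–28; the product's 3' end on the top strand is position 55.
The reverse primer anneals to the top strand over positions 49–55, i.e. to AGAGTGC.
Its sequence written 5'→3' is the reverse complement: GCACTCT.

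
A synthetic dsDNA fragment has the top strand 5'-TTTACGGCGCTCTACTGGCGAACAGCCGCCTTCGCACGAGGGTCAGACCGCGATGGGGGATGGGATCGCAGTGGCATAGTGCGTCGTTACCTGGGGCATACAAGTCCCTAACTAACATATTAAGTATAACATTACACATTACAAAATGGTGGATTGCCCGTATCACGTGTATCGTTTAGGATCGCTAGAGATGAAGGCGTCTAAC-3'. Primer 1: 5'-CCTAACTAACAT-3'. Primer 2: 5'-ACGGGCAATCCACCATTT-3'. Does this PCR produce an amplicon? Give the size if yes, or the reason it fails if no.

Primer 1 (CCTAACTAACAT) matches the top strand at positions 107–118; it acts as a forward primer.
Primer 2's reverse complement is AAATGGTGGATTGCCCGT, matching the top strand at positions 144–161; it acts as a reverse primer.
The 3' ends face each other across positions 107–161, giving a 55 bp product.

Yes — a 55 bp product.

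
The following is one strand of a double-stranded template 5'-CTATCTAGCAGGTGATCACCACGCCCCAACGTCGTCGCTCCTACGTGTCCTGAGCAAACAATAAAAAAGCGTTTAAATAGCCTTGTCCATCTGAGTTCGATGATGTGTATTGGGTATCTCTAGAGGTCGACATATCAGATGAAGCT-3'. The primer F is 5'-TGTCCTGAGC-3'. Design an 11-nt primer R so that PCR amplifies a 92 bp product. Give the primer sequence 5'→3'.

5'-TGATATGTCGA-3'

The forward primer binds at positions 46–55, so a 92 bp product ends at position 46 + 92 − 1 = 137.
The reverse primer anneals to the top strand over positions 127–137, i.e. to TCGACATATCA.
Its sequence written 5'→3' is the reverse complement: TGATATGTCGA.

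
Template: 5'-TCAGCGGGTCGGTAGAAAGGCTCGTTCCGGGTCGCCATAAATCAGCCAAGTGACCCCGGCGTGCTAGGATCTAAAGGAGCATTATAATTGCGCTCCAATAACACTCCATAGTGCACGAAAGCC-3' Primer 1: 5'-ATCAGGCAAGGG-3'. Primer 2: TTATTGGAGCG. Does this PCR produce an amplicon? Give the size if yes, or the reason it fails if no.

Primer 1 (ATCAGGCAAGGG) does not match the top strand, and its reverse complement CCCTTGCCTGAT does not match either.
With no annealing site for primer 1, no amplification occurs.

No product — primer 1 has no binding site in the template.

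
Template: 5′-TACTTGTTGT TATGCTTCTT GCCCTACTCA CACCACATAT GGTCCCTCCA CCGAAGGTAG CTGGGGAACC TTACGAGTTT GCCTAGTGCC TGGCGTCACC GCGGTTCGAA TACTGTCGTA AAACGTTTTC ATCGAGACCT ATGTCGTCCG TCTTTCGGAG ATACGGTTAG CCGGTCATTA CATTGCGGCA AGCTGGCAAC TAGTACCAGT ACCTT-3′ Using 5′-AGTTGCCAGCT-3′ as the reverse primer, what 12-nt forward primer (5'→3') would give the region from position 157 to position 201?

5'-GGAGATACGGTT-3'

The reverse primer's reverse complement AGCTGGCAACT matches the template at positions 191–201; the product starts at position 157.
The forward primer is identical to the top strand over positions 157–168: GGAGATACGGTT.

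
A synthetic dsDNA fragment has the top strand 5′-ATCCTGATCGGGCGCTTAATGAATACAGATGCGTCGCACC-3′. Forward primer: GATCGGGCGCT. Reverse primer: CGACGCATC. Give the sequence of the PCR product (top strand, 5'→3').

5'-GATCGGGCGCTTAATGAATACAGATGCGTCG-3'

Scanning the template, GATCGGGCGCT occurs at positions 6–16; this primer anneals to the bottom strand there with its 3' end pointing downstream.
The reverse primer's reverse complement is GATGCGTCG, which matches the template at positions 28–36.
The product is the template from position 6 through 36 (31 bp).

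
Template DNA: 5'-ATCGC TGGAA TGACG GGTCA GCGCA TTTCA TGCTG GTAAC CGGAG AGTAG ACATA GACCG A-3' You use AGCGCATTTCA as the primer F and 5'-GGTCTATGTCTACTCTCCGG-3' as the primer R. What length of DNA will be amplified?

The forward primer matches the template at positions 20–30.
The reverse primer's reverse complement is CCGGAGAGTAGACATAGACC, which matches the template at positions 40–59.
Amplicon spans positions 20–59: 40 bp.

40 bp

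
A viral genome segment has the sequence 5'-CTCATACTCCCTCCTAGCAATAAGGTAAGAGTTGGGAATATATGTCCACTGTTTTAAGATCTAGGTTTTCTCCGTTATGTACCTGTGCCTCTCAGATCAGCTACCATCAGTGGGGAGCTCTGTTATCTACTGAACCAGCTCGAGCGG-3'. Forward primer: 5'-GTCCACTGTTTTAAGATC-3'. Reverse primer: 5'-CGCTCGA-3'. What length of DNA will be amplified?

Forward primer GTCCACTGTTTTAAGATC is found on the top strand at positions 44–61.
Taking the reverse complement of CGCTCGA gives TCGAGCG, found at positions 140–146 on the template; the primer anneals here to the top strand with its 3' end pointing upstream.
The product runs from position 44 to position 146, so its length is 146 − 44 + 1 = 103 bp.

103 bp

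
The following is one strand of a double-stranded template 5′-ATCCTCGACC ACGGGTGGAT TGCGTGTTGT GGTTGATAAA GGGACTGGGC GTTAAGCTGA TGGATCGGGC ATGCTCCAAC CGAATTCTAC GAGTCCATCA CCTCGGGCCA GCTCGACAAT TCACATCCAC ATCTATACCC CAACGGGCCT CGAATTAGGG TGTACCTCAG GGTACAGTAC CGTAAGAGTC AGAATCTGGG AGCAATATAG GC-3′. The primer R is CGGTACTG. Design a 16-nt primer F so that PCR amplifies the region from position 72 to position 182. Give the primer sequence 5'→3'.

5'-TGCTCCAACCGAATTC-3'

The reverse primer's reverse complement CAGTACCG matches the template at positions 175–182; the product starts at position 72.
The forward primer is identical to the top strand over positions 72–87: TGCTCCAACCGAATTC.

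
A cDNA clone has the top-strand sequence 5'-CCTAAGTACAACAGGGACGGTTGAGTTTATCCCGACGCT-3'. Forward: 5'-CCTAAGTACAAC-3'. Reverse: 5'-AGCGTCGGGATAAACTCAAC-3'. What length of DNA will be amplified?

39 bp

Scanning the template, CCTAAGTACAAC occurs at positions 1–12; this primer anneals to the bottom strand there with its 3' end pointing downstream.
Reverse complement of the reverse primer: GTTGAGTTTATCCCGACGCT. This occurs on the top strand at positions 20–39.
Amplicon spans positions 1–39: 39 bp.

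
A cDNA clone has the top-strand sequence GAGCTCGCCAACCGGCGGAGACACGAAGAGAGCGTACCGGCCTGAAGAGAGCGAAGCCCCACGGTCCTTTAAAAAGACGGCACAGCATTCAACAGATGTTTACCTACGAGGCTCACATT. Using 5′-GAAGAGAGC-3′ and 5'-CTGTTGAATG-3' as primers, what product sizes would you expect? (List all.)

The forward primer GAAGAGAGC matches the top strand at positions 25–33, 44–52.
The reverse primer's reverse complement is CATTCAACAG, matching at positions 86–95.
Each forward site pairs with the reverse site to give a product ending at position 95: sizes 71, 52 bp.

71 bp, 52 bp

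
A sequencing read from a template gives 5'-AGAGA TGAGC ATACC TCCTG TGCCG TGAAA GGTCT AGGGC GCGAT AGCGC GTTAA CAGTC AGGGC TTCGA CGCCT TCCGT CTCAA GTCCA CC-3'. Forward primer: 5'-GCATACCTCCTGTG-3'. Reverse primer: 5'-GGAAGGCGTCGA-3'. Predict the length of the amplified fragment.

Scanning the template, GCATACCTCCTGTG occurs at positions 9–22; this primer anneals to the bottom strand there with its 3' end pointing downstream.
The reverse primer's reverse complement is TCGACGCCTTCC, which matches the template at positions 67–78.
The product runs from position 9 to position 78, so its length is 78 − 9 + 1 = 70 bp.

70 bp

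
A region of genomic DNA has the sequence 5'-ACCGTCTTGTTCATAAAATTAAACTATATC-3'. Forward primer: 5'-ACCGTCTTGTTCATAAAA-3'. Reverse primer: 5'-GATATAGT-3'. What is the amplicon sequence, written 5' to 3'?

5'-ACCGTCTTGTTCATAAAATTAAACTATATC-3'

Forward primer ACCGTCTTGTTCATAAAA is found on the top strand at positions 1–18.
Reverse complement of the reverse primer: ACTATATC. This occurs on the top strand at positions 23–30.
The product is the template from position 1 through 30 (30 bp).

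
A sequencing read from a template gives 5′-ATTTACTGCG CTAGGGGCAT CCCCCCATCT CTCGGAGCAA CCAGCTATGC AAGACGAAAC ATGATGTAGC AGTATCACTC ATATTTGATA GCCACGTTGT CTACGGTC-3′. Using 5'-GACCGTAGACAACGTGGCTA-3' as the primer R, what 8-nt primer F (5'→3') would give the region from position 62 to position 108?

The reverse primer's reverse complement TAGCCACGTTGTCTACGGTC matches the template at positions 89–108; the product starts at position 62.
The forward primer is identical to the top strand over positions 62–69: TGATGTAG.

5'-TGATGTAG-3'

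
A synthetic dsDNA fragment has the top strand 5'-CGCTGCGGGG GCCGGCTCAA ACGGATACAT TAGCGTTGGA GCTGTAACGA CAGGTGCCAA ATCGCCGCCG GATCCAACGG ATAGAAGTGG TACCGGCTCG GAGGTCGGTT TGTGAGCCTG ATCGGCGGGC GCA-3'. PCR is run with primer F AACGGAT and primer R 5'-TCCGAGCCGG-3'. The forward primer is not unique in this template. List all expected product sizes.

The forward primer AACGGAT matches the top strand at positions 20–26, 76–82.
The reverse primer's reverse complement is CCGGCTCGGA, matching at positions 93–102.
Each forward site pairs with the reverse site to give a product ending at position 102: sizes 83, 27 bp.

83 bp, 27 bp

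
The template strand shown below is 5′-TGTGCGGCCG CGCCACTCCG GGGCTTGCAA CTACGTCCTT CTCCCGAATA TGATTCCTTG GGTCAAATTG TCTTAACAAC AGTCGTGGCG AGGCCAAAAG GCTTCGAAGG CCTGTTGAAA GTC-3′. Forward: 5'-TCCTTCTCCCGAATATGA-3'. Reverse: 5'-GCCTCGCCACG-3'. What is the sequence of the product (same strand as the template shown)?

Forward primer TCCTTCTCCCGAATATGA is found on the top strand at positions 36–53.
Taking the reverse complement of GCCTCGCCACG gives CGTGGCGAGGC, found at positions 84–94 on the template; the primer anneals here to the top strand with its 3' end pointing upstream.
The product is the template from position 36 through 94 (59 bp).

5'-TCCTTCTCCCGAATATGATTCCTTGGGTCAAATTGTCTTAACAACAGTCGTGGCGAGGC-3'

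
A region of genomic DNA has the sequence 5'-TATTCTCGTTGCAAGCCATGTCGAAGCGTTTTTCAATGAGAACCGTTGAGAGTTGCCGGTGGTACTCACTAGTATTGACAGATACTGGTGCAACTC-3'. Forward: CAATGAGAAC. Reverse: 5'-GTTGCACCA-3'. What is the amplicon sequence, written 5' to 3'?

The forward primer matches the template at positions 34–43.
The reverse primer's reverse complement is TGGTGCAAC, which matches the template at positions 86–94.
The product is the template from position 34 through 94 (61 bp).

5'-CAATGAGAACCGTTGAGAGTTGCCGGTGGTACTCACTAGTATTGACAGATACTGGTGCAAC-3'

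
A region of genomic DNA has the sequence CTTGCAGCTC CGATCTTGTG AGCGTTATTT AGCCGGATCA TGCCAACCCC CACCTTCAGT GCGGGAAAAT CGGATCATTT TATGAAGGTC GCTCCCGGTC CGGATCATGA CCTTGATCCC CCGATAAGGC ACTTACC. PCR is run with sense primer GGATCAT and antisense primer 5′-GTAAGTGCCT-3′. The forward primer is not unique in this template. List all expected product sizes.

The forward primer GGATCAT matches the top strand at positions 35–41, 72–78, 102–108.
The reverse primer's reverse complement is AGGCACTTAC, matching at positions 127–136.
Each forward site pairs with the reverse site to give a product ending at position 136: sizes 102, 65, 35 bp.

102 bp, 65 bp, 35 bp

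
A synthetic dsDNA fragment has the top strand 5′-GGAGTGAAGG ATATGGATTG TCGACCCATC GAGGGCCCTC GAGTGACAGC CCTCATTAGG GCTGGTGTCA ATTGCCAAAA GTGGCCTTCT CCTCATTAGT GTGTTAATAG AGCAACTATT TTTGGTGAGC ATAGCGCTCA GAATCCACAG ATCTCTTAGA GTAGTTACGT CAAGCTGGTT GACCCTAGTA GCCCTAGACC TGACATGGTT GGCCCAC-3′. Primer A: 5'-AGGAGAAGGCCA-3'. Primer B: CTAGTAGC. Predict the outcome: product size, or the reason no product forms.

No product — the primers' 3' ends point away from each other.

Primer A (AGGAGAAGGCCA) has reverse complement TGGCCTTCTCCT, which matches the top strand at positions 82–93; primer A anneals to the top strand there with its 3' end pointing upstream toward position 82.
Primer B (CTAGTAGC) matches the top strand directly at positions 185–192; it anneals to the bottom strand with its 3' end pointing downstream toward position 192.
The 3' ends diverge (primer A extends toward position 1, primer B toward position 217), so the primers never converge on a shared product.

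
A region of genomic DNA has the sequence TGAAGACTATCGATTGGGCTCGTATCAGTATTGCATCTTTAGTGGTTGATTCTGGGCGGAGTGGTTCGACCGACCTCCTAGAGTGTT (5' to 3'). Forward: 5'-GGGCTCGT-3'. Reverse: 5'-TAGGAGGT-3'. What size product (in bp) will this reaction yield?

65 bp

Scanning the template, GGGCTCGT occurs at positions 16–23; this primer anneals to the bottom strand there with its 3' end pointing downstream.
The reverse primer's reverse complement is ACCTCCTA, which matches the template at positions 73–80.
The product runs from position 16 to position 80, so its length is 80 − 16 + 1 = 65 bp.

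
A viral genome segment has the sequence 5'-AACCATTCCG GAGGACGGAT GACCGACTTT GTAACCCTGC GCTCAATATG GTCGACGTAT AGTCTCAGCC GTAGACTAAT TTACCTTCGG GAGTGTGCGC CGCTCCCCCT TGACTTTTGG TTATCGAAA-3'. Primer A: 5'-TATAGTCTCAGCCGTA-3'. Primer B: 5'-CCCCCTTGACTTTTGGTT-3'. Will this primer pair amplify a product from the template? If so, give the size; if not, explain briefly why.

Primer A (TATAGTCTCAGCCGTA) matches the top strand at positions 58–73 (3' end points downstream).
Primer B (CCCCCTTGACTTTTGGTT) also matches the top strand directly, at positions 105–122 — its reverse complement AACCAAAAGTCAAGGGGG is not present.
Both primers anneal to the bottom strand with 3' ends pointing the same way, so neither can prime synthesis back toward the other.

No product — both primers anneal to the same strand and extend in the same direction.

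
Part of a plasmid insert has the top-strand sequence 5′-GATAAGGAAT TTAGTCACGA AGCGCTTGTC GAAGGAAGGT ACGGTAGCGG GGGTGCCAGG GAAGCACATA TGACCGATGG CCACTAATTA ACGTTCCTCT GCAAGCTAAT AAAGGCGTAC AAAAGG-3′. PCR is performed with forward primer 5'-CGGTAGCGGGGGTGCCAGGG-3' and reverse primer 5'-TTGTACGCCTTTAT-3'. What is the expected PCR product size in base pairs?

81 bp

Forward primer CGGTAGCGGGGGTGCCAGGG is found on the top strand at positions 42–61.
Reverse complement of the reverse primer: ATAAAGGCGTACAA. This occurs on the top strand at positions 109–122.
Product length = (reverse-primer end) − (forward-primer start) + 1 = 122 − 42 + 1 = 81 bp.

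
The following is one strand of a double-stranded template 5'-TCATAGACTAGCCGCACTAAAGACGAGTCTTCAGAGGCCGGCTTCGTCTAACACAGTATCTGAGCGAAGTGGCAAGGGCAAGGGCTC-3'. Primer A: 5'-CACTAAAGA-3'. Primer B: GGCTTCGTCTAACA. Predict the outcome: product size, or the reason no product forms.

Primer A (CACTAAAGA) matches the top strand at positions 15–23 (3' end points downstream).
Primer B (GGCTTCGTCTAACA) also matches the top strand directly, at positions 40–53 — its reverse complement TGTTAGACGAAGCC is not present.
Both primers anneal to the bottom strand with 3' ends pointing the same way, so neither can prime synthesis back toward the other.

No product — both primers anneal to the same strand and extend in the same direction.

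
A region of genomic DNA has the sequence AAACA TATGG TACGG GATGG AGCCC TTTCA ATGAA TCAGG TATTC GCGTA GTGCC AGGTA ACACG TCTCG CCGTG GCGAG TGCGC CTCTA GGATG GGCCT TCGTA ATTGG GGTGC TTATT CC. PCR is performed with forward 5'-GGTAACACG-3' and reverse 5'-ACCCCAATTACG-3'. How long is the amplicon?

57 bp

Forward primer GGTAACACG is found on the top strand at positions 57–65.
The reverse primer's reverse complement is CGTAATTGGGGT, which matches the template at positions 102–113.
Amplicon spans positions 57–113: 57 bp.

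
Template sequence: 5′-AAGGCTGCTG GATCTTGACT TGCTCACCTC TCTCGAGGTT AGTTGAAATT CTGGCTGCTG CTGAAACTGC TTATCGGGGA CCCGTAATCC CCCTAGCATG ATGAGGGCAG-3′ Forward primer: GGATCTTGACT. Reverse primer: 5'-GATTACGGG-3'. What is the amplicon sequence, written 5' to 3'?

Forward primer GGATCTTGACT is found on the top strand at positions 10–20.
Taking the reverse complement of GATTACGGG gives CCCGTAATC, found at positions 81–89 on the template; the primer anneals here to the top strand with its 3' end pointing upstream.
The product is the template from position 10 through 89 (80 bp).

5'-GGATCTTGACTTGCTCACCTCTCTCGAGGTTAGTTGAAATTCTGGCTGCTGCTGAAACTGCTTATCGGGGACCCGTAATC-3'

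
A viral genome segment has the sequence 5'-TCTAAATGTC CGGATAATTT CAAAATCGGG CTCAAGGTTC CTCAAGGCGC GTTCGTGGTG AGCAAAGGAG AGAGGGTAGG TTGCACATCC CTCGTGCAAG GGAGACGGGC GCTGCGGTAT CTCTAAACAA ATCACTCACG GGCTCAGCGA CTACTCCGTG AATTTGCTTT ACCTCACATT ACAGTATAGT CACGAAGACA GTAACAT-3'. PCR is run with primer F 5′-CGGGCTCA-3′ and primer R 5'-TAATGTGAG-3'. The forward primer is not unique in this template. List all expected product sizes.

155 bp, 43 bp

The forward primer CGGGCTCA matches the top strand at positions 27–34, 139–146.
The reverse primer's reverse complement is CTCACATTA, matching at positions 173–181.
Each forward site pairs with the reverse site to give a product ending at position 181: sizes 155, 43 bp.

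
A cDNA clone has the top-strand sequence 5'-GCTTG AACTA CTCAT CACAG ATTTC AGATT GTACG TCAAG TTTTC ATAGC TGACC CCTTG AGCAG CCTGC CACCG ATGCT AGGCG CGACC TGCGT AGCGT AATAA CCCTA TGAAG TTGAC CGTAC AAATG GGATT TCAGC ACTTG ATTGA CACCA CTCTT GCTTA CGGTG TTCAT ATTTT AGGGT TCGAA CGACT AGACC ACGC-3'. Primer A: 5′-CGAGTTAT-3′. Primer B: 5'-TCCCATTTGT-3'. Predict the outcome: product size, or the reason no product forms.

Primer A (CGAGTTAT) does not match the top strand, and its reverse complement ATAACTCG does not match either.
With no annealing site for primer A, no amplification occurs.

No product — primer A has no binding site in the template.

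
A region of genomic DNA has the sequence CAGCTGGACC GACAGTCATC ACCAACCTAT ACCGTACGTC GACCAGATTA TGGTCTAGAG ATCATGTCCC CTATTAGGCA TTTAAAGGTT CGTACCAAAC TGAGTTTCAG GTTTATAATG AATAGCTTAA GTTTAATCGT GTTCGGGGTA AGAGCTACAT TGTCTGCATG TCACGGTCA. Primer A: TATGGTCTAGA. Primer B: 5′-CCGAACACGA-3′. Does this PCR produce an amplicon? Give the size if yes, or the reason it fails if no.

Primer A (TATGGTCTAGA) matches the top strand at positions 49–59; it acts as a forward primer.
Primer B's reverse complement is TCGTGTTCGG, matching the top strand at positions 137–146; it acts as a reverse primer.
The 3' ends face each other across positions 49–146, giving a 98 bp product.

Yes — a 98 bp product.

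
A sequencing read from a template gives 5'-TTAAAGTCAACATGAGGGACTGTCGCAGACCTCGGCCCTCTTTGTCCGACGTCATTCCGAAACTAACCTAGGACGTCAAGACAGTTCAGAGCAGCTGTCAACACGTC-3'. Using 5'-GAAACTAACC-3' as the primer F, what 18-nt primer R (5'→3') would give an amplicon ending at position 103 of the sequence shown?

The forward primer binds at positions 59–68; the product's 3' end on the top strand is position 103.
The reverse primer anneals to the top strand over positions 86–103, i.e. to TCAGAGCAGCTGTCAACA.
Its sequence written 5'→3' is the reverse complement: TGTTGACAGCTGCTCTGA.

5'-TGTTGACAGCTGCTCTGA-3'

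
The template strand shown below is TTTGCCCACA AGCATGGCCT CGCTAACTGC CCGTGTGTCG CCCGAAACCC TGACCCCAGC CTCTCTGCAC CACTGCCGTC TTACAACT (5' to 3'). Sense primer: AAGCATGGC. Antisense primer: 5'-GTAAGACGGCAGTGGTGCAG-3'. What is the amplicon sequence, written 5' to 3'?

The forward primer matches the template at positions 10–18.
Reverse complement of the reverse primer: CTGCACCACTGCCGTCTTAC. This occurs on the top strand at positions 65–84.
The product is the template from position 10 through 84 (75 bp).

5'-AAGCATGGCCTCGCTAACTGCCCGTGTGTCGCCCGAAACCCTGACCCCAGCCTCTCTGCACCACTGCCGTCTTAC-3'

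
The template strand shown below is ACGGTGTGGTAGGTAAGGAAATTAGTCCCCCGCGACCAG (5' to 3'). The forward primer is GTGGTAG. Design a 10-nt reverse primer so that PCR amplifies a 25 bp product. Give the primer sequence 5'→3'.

5'-GGGGACTAAT-3'

The forward primer binds at positions 6–12, so a 25 bp product ends at position 6 + 25 − 1 = 30.
The reverse primer anneals to the top strand over positions 21–30, i.e. to ATTAGTCCCC.
Its sequence written 5'→3' is the reverse complement: GGGGACTAAT.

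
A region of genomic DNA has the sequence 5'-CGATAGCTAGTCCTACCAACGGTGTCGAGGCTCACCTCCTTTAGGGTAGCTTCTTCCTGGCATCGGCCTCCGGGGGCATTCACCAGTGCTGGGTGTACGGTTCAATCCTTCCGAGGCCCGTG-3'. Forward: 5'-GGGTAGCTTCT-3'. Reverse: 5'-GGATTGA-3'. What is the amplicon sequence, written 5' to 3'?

5'-GGGTAGCTTCTTCCTGGCATCGGCCTCCGGGGGCATTCACCAGTGCTGGGTGTACGGTTCAATCC-3'

The forward primer matches the template at positions 44–54.
Reverse complement of the reverse primer: TCAATCC. This occurs on the top strand at positions 102–108.
The product is the template from position 44 through 108 (65 bp).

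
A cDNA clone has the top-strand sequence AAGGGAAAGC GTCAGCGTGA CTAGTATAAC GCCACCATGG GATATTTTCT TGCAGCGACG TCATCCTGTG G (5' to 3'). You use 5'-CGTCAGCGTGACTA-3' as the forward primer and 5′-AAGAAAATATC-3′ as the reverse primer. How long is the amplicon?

The forward primer matches the template at positions 10–23.
Reverse complement of the reverse primer: GATATTTTCTT. This occurs on the top strand at positions 41–51.
The product runs from position 10 to position 51, so its length is 51 − 10 + 1 = 42 bp.

42 bp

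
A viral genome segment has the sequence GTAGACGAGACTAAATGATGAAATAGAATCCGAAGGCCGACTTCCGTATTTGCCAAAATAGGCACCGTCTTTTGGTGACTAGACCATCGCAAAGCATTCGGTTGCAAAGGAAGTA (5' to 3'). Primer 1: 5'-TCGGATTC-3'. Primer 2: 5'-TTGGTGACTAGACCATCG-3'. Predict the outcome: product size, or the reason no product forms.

No product — the primers' 3' ends point away from each other.

Primer 1 (TCGGATTC) has reverse complement GAATCCGA, which matches the top strand at positions 26–33; primer 1 anneals to the top strand there with its 3' end pointing upstream toward position 26.
Primer 2 (TTGGTGACTAGACCATCG) matches the top strand directly at positions 72–89; it anneals to the bottom strand with its 3' end pointing downstream toward position 89.
The 3' ends diverge (primer 1 extends toward position 1, primer 2 toward position 115), so the primers never converge on a shared product.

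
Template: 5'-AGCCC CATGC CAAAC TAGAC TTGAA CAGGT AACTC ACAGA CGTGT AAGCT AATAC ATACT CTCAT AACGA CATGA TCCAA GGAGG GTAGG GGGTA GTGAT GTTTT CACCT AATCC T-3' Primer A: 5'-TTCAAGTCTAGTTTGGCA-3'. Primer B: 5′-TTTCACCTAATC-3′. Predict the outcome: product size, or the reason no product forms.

No product — the primers' 3' ends point away from each other.

Primer A (TTCAAGTCTAGTTTGGCA) has reverse complement TGCCAAACTAGACTTGAA, which matches the top strand at positions 8–25; primer A anneals to the top strand there with its 3' end pointing upstream toward position 8.
Primer B (TTTCACCTAATC) matches the top strand directly at positions 103–114; it anneals to the bottom strand with its 3' end pointing downstream toward position 114.
The 3' ends diverge (primer A extends toward position 1, primer B toward position 116), so the primers never converge on a shared product.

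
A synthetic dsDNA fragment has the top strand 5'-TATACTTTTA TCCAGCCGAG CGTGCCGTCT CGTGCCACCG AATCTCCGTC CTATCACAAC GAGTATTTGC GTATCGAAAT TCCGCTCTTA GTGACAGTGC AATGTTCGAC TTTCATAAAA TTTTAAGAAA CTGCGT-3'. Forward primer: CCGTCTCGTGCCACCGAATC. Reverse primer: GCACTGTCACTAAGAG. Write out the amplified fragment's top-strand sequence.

Scanning the template, CCGTCTCGTGCCACCGAATC occurs at positions 25–44; this primer anneals to the bottom strand there with its 3' end pointing downstream.
Taking the reverse complement of GCACTGTCACTAAGAG gives CTCTTAGTGACAGTGC, found at positions 85–100 on the template; the primer anneals here to the top strand with its 3' end pointing upstream.
The product is the template from position 25 through 100 (76 bp).

5'-CCGTCTCGTGCCACCGAATCTCCGTCCTATCACAACGAGTATTTGCGTATCGAAATTCCGCTCTTAGTGACAGTGC-3'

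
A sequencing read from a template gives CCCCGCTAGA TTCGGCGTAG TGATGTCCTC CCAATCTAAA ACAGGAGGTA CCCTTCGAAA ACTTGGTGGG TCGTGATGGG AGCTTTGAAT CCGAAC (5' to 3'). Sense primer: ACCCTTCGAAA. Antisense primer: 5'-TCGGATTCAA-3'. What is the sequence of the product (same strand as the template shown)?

The forward primer matches the template at positions 50–60.
Taking the reverse complement of TCGGATTCAA gives TTGAATCCGA, found at positions 85–94 on the template; the primer anneals here to the top strand with its 3' end pointing upstream.
The product is the template from position 50 through 94 (45 bp).

5'-ACCCTTCGAAAACTTGGTGGGTCGTGATGGGAGCTTTGAATCCGA-3'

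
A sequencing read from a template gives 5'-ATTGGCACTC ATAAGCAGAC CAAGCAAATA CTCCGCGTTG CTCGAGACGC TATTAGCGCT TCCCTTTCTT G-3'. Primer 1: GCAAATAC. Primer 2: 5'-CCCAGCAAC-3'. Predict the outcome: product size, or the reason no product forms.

Primer 2 (CCCAGCAAC) does not match the top strand, and its reverse complement GTTGCTGGG does not match either.
With no annealing site for primer 2, no amplification occurs.

No product — primer 2 has no binding site in the template.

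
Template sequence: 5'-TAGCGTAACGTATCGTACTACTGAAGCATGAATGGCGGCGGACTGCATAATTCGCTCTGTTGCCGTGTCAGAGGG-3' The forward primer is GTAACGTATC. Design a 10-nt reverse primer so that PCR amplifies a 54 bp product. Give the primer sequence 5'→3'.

5'-AGAGCGAATT-3'

The forward primer binds at positions 5–14, so a 54 bp product ends at position 5 + 54 − 1 = 58.
The reverse primer anneals to the top strand over positions 49–58, i.e. to AATTCGCTCT.
Its sequence written 5'→3' is the reverse complement: AGAGCGAATT.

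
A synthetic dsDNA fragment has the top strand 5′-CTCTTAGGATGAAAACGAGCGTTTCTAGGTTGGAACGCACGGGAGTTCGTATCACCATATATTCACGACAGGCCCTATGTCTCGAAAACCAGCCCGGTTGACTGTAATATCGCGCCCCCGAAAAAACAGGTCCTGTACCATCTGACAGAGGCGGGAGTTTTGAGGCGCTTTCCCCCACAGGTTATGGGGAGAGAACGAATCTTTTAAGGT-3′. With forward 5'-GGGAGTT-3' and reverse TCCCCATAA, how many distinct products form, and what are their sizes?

Two products: 150 bp, 38 bp

The forward primer GGGAGTT matches the top strand at positions 41–47, 153–159.
The reverse primer's reverse complement is TTATGGGGA, matching at positions 182–190.
Each forward site pairs with the reverse site to give a product ending at position 190: sizes 150, 38 bp.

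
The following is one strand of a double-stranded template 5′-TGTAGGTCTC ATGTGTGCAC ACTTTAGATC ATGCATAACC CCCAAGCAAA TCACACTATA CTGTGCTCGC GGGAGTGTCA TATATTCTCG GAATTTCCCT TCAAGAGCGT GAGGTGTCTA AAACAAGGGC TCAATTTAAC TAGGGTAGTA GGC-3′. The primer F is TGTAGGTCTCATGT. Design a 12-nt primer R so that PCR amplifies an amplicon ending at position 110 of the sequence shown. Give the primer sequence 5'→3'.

5'-ACGCTCTTGAAG-3'

The forward primer binds at positions 1–14; the product's 3' end on the top strand is position 110.
The reverse primer anneals to the top strand over positions 99–110, i.e. to CTTCAAGAGCGT.
Its sequence written 5'→3' is the reverse complement: ACGCTCTTGAAG.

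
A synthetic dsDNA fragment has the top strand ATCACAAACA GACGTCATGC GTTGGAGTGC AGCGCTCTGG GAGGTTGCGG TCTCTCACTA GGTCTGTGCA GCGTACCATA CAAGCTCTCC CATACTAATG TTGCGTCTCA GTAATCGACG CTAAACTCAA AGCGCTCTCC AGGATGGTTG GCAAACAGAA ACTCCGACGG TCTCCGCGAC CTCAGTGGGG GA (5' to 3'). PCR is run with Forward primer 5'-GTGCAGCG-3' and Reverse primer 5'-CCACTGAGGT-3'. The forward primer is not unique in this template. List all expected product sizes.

The forward primer GTGCAGCG matches the top strand at positions 27–34, 66–73.
The reverse primer's reverse complement is ACCTCAGTGG, matching at positions 179–188.
Each forward site pairs with the reverse site to give a product ending at position 188: sizes 162, 123 bp.

162 bp, 123 bp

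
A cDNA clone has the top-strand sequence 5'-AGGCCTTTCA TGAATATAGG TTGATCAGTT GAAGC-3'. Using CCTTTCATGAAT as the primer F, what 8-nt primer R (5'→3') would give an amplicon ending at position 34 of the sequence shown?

The forward primer binds at positions 4–15; the product's 3' end on the top strand is position 34.
The reverse primer anneals to the top strand over positions 27–34, i.e. to AGTTGAAG.
Its sequence written 5'→3' is the reverse complement: CTTCAACT.

5'-CTTCAACT-3'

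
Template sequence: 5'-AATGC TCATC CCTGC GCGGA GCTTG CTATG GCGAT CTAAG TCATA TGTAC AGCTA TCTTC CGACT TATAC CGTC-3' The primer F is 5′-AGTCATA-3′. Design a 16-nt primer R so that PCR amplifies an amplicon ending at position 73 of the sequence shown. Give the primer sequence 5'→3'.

5'-ACGGTATAAGTCGGAA-3'

The forward primer binds at positions 39–45; the product's 3' end on the top strand is position 73.
The reverse primer anneals to the top strand over positions 58–73, i.e. to TTCCGACTTATACCGT.
Its sequence written 5'→3' is the reverse complement: ACGGTATAAGTCGGAA.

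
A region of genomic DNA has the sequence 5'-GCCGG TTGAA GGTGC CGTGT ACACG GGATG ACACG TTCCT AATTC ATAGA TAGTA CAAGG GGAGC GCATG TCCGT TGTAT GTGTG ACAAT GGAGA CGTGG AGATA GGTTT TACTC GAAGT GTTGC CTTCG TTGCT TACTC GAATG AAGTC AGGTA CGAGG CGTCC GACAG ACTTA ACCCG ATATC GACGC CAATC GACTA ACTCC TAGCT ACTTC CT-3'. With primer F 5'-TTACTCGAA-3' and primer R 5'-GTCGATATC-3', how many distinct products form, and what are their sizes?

Two products: 79 bp, 54 bp

The forward primer TTACTCGAA matches the top strand at positions 110–118, 135–143.
The reverse primer's reverse complement is GATATCGAC, matching at positions 180–188.
Each forward site pairs with the reverse site to give a product ending at position 188: sizes 79, 54 bp.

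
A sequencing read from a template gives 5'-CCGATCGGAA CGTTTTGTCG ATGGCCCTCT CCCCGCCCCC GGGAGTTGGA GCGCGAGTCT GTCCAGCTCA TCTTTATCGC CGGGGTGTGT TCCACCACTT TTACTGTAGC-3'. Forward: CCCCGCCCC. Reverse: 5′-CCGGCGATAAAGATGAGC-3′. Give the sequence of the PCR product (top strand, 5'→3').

5'-CCCCGCCCCCGGGAGTTGGAGCGCGAGTCTGTCCAGCTCATCTTTATCGCCGG-3'

The forward primer matches the template at positions 31–39.
Reverse complement of the reverse primer: GCTCATCTTTATCGCCGG. This occurs on the top strand at positions 66–83.
The product is the template from position 31 through 83 (53 bp).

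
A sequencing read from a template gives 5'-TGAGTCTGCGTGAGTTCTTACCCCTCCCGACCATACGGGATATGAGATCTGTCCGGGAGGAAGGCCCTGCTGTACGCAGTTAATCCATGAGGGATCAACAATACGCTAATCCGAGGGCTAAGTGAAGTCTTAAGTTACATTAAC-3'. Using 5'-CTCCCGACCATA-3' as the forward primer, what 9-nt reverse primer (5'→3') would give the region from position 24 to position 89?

The product's 3' end on the top strand is position 89.
The reverse primer anneals to the top strand over positions 81–89, i.e. to TAATCCATG.
Its sequence written 5'→3' is the reverse complement: CATGGATTA.

5'-CATGGATTA-3'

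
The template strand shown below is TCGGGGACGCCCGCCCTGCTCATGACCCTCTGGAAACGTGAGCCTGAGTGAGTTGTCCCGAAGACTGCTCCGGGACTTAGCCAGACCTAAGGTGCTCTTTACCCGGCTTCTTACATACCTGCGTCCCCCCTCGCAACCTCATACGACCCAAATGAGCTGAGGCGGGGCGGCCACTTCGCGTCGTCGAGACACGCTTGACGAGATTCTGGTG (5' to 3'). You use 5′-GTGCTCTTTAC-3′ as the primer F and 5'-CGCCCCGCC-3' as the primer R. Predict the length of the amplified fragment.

78 bp

Scanning the template, GTGCTCTTTAC occurs at positions 92–102; this primer anneals to the bottom strand there with its 3' end pointing downstream.
Taking the reverse complement of CGCCCCGCC gives GGCGGGGCG, found at positions 161–169 on the template; the primer anneals here to the top strand with its 3' end pointing upstream.
Amplicon spans positions 92–169: 78 bp.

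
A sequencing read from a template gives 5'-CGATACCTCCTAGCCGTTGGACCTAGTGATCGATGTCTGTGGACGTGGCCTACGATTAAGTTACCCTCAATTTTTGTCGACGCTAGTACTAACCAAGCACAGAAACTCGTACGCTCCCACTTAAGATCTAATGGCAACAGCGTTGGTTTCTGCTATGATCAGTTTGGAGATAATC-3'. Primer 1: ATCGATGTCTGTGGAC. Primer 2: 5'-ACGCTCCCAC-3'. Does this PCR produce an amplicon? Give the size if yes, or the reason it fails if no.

Primer 1 (ATCGATGTCTGTGGAC) matches the top strand at positions 29–44 (3' end points downstream).
Primer 2 (ACGCTCCCAC) also matches the top strand directly, at positions 111–120 — its reverse complement GTGGGAGCGT is not present.
Both primers anneal to the bottom strand with 3' ends pointing the same way, so neither can prime synthesis back toward the other.

No product — both primers anneal to the same strand and extend in the same direction.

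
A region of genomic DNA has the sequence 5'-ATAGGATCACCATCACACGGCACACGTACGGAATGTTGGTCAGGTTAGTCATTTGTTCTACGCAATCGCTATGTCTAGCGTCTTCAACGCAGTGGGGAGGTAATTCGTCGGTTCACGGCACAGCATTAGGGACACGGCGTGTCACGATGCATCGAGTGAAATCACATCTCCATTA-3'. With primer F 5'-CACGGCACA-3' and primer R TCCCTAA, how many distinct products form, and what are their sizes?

Two products: 117 bp, 19 bp

The forward primer CACGGCACA matches the top strand at positions 16–24, 114–122.
The reverse primer's reverse complement is TTAGGGA, matching at positions 126–132.
Each forward site pairs with the reverse site to give a product ending at position 132: sizes 117, 19 bp.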